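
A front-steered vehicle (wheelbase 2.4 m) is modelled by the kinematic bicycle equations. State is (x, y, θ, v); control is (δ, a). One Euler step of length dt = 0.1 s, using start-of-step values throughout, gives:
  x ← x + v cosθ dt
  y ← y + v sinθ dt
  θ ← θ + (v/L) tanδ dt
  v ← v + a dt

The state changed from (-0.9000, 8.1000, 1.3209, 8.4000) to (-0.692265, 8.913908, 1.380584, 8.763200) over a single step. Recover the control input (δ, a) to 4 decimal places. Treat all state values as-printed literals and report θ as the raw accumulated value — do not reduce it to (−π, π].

δ = 0.1689, a = 3.6320

a = (v'−v)/dt = (0.363200)/0.1 = 3.6320
Δθ = θ'−θ = 0.059684;  (v·dt/L) = 8.4000·0.1/2.4 = 0.350000
tan δ = Δθ·L/(v·dt) = 0.170526  →  δ = 0.1689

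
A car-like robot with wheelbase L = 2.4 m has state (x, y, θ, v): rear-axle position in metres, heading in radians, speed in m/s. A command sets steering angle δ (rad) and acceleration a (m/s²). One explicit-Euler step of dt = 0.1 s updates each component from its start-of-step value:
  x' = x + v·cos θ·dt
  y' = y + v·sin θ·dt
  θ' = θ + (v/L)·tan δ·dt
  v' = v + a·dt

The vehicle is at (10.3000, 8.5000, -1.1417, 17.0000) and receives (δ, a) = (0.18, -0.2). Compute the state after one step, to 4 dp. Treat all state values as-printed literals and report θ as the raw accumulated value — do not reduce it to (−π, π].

(11.0073, 6.9541, -1.0128, 16.9800)

x' = 10.3000 + 17.0000·cos(-1.1417)·0.1 = 11.0073
y' = 8.5000 + 17.0000·sin(-1.1417)·0.1 = 6.9541
θ' = -1.1417 + (17.0000/2.4)·tan(0.18)·0.1 = -1.0128
v' = 17.0000 − 0.2000·0.1 = 16.9800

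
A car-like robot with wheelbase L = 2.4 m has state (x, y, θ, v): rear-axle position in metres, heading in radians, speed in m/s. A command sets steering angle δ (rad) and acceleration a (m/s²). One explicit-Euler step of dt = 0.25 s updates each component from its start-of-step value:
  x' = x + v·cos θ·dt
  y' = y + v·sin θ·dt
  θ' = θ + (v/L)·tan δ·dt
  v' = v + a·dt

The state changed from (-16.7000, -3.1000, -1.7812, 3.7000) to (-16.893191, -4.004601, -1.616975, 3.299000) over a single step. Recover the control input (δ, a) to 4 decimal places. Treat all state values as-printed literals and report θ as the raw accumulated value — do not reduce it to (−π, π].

a = (v'−v)/dt = (-0.401000)/0.25 = -1.6040
Δθ = θ'−θ = 0.164225;  (v·dt/L) = 3.7000·0.25/2.4 = 0.385417
tan δ = Δθ·L/(v·dt) = 0.426097  →  δ = 0.4028

δ = 0.4028, a = -1.6040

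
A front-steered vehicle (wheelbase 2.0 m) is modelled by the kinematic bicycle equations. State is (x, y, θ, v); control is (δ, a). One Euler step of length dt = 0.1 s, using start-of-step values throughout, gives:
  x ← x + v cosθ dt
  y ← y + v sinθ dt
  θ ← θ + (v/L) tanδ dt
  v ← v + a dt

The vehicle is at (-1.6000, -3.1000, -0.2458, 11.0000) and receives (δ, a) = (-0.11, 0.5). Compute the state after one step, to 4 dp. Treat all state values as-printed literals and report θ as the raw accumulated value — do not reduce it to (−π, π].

(-0.5331, -3.3677, -0.3065, 11.0500)

x' = -1.6000 + 11.0000·cos(-0.2458)·0.1 = -0.5331
y' = -3.1000 + 11.0000·sin(-0.2458)·0.1 = -3.3677
θ' = -0.2458 + (11.0000/2.0)·tan(-0.11)·0.1 = -0.3065
v' = 11.0000 + 0.5000·0.1 = 11.0500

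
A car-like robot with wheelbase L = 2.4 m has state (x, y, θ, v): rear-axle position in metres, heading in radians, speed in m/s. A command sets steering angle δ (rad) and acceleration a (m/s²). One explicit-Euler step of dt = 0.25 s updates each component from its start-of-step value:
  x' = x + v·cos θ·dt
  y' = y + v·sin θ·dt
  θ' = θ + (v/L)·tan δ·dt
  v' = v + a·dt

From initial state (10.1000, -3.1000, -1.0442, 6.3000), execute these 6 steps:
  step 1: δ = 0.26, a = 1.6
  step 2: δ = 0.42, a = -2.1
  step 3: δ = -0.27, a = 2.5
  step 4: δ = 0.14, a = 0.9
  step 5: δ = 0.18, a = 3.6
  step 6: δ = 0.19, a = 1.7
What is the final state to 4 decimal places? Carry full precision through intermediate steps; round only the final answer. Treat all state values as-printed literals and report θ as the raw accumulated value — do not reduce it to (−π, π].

after step 1 (δ=0.26, a=1.6): (10.891585, -4.461623, -0.869623, 6.700000)
after step 2 (δ=0.42, a=-2.1): (11.972152, -5.741467, -0.557953, 6.175000)
after step 3 (δ=-0.27, a=2.5): (13.281778, -6.558807, -0.735972, 6.800000)
after step 4 (δ=0.14, a=0.9): (14.541781, -7.700030, -0.636152, 7.025000)
after step 5 (δ=0.18, a=3.6): (15.954487, -8.743427, -0.502992, 7.925000)
after step 6 (δ=0.19, a=1.7): (17.690348, -9.698487, -0.344228, 8.350000)

(17.6903, -9.6985, -0.3442, 8.3500)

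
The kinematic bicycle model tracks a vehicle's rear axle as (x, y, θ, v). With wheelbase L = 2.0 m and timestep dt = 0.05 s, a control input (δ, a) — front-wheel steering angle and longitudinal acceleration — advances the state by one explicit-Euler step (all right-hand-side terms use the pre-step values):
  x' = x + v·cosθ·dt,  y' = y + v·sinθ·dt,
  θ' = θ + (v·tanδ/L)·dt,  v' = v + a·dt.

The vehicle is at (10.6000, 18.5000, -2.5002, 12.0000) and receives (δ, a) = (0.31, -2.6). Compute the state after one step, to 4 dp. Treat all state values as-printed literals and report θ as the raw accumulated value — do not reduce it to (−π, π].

(10.1192, 18.1410, -2.4041, 11.8700)

x' = 10.6000 + 12.0000·cos(-2.5002)·0.05 = 10.1192
y' = 18.5000 + 12.0000·sin(-2.5002)·0.05 = 18.1410
θ' = -2.5002 + (12.0000/2.0)·tan(0.31)·0.05 = -2.4041
v' = 12.0000 − 2.6000·0.05 = 11.8700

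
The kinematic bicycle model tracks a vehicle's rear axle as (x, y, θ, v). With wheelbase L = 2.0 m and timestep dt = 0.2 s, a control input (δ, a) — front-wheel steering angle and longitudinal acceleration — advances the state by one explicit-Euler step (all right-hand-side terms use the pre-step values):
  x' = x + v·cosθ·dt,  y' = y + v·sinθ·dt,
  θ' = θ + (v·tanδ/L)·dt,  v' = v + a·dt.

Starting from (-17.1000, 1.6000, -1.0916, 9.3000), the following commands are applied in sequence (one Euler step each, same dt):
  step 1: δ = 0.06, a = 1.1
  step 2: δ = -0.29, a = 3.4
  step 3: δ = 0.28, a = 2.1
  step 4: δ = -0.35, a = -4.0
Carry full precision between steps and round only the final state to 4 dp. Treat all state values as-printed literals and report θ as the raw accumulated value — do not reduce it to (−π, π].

after step 1 (δ=0.06, a=1.1): (-16.242417, -0.050500, -1.035733, 9.520000)
after step 2 (δ=-0.29, a=3.4): (-15.271576, -1.688390, -1.319822, 10.200000)
after step 3 (δ=0.28, a=2.1): (-14.764946, -3.664479, -1.026517, 10.620000)
after step 4 (δ=-0.35, a=-4.0): (-13.665134, -5.481562, -1.414177, 9.820000)

(-13.6651, -5.4816, -1.4142, 9.8200)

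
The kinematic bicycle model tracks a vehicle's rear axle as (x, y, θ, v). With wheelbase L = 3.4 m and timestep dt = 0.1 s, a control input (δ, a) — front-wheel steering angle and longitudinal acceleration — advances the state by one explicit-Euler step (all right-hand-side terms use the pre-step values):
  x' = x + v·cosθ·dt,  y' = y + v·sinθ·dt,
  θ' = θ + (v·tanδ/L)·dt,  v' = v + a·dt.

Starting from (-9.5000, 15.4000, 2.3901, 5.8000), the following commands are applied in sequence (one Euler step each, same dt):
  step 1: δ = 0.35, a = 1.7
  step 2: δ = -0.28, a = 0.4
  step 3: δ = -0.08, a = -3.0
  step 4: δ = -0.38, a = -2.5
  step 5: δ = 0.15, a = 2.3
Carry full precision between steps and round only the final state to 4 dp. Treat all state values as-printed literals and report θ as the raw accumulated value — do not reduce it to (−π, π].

(-11.6168, 17.3712, 2.3449, 5.6900)

after step 1 (δ=0.35, a=1.7): (-9.923789, 15.795983, 2.452370, 5.970000)
after step 2 (δ=-0.28, a=0.4): (-10.384518, 16.175638, 2.401878, 6.010000)
after step 3 (δ=-0.08, a=-3.0): (-10.828453, 16.580759, 2.387707, 5.710000)
after step 4 (δ=-0.38, a=-2.5): (-11.244732, 16.971595, 2.320629, 5.460000)
after step 5 (δ=0.15, a=2.3): (-11.616840, 17.371159, 2.344900, 5.690000)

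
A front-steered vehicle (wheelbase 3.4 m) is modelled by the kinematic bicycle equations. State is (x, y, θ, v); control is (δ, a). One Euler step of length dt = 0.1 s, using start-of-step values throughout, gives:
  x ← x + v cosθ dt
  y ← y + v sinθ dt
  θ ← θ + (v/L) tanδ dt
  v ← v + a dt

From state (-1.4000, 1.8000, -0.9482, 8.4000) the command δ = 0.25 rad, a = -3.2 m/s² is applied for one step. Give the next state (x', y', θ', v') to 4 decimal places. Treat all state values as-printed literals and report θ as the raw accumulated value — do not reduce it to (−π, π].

(-0.9102, 1.1176, -0.8851, 8.0800)

x' = -1.4000 + 8.4000·cos(-0.9482)·0.1 = -0.9102
y' = 1.8000 + 8.4000·sin(-0.9482)·0.1 = 1.1176
θ' = -0.9482 + (8.4000/3.4)·tan(0.25)·0.1 = -0.8851
v' = 8.4000 − 3.2000·0.1 = 8.0800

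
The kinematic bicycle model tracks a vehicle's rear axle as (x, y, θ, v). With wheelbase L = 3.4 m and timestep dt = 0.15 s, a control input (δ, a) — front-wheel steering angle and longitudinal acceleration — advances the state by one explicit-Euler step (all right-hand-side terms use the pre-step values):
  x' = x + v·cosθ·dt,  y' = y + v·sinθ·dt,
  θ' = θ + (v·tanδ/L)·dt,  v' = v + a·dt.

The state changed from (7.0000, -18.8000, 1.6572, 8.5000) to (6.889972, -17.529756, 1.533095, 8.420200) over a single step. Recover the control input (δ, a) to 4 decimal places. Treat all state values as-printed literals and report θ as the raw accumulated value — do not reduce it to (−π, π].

a = (v'−v)/dt = (-0.079800)/0.15 = -0.5320
Δθ = θ'−θ = -0.124105;  (v·dt/L) = 8.5000·0.15/3.4 = 0.375000
tan δ = Δθ·L/(v·dt) = -0.330947  →  δ = -0.3196

δ = -0.3196, a = -0.5320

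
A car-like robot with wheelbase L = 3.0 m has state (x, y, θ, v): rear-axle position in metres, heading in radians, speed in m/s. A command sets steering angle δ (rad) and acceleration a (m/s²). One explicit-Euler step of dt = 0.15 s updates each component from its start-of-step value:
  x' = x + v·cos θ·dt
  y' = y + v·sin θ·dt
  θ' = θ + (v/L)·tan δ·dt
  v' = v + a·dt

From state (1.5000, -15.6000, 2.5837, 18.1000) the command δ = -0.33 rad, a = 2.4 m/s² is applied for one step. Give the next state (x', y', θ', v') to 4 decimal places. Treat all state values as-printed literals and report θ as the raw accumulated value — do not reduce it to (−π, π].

(-0.8033, -14.1627, 2.2737, 18.4600)

x' = 1.5000 + 18.1000·cos(2.5837)·0.15 = -0.8033
y' = -15.6000 + 18.1000·sin(2.5837)·0.15 = -14.1627
θ' = 2.5837 + (18.1000/3.0)·tan(-0.33)·0.15 = 2.2737
v' = 18.1000 + 2.4000·0.15 = 18.4600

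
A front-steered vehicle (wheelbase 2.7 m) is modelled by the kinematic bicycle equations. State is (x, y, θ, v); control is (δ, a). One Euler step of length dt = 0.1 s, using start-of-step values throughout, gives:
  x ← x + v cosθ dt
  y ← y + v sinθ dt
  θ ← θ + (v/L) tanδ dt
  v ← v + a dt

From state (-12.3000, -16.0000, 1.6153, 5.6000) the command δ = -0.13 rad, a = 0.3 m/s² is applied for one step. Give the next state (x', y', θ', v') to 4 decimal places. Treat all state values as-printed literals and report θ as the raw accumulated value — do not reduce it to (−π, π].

x' = -12.3000 + 5.6000·cos(1.6153)·0.1 = -12.3249
y' = -16.0000 + 5.6000·sin(1.6153)·0.1 = -15.4406
θ' = 1.6153 + (5.6000/2.7)·tan(-0.13)·0.1 = 1.5882
v' = 5.6000 + 0.3000·0.1 = 5.6300

(-12.3249, -15.4406, 1.5882, 5.6300)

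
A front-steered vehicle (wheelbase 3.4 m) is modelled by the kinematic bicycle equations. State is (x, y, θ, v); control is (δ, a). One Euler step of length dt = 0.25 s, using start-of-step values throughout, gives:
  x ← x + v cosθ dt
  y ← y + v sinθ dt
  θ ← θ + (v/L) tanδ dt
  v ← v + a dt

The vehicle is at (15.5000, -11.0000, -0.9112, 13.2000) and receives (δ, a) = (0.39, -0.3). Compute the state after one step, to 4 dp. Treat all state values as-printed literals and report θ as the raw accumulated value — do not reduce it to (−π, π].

x' = 15.5000 + 13.2000·cos(-0.9112)·0.25 = 17.5222
y' = -11.0000 + 13.2000·sin(-0.9112)·0.25 = -13.6078
θ' = -0.9112 + (13.2000/3.4)·tan(0.39)·0.25 = -0.5122
v' = 13.2000 − 0.3000·0.25 = 13.1250

(17.5222, -13.6078, -0.5122, 13.1250)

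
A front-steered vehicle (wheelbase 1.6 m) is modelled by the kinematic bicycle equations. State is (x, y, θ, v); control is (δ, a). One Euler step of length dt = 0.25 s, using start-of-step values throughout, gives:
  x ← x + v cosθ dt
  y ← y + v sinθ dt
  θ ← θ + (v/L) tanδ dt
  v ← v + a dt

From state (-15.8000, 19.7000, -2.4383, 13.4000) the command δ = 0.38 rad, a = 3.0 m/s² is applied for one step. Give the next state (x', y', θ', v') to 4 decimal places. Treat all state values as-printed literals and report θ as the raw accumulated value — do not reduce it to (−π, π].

(-18.3551, 17.5334, -1.6020, 14.1500)

x' = -15.8000 + 13.4000·cos(-2.4383)·0.25 = -18.3551
y' = 19.7000 + 13.4000·sin(-2.4383)·0.25 = 17.5334
θ' = -2.4383 + (13.4000/1.6)·tan(0.38)·0.25 = -1.6020
v' = 13.4000 + 3.0000·0.25 = 14.1500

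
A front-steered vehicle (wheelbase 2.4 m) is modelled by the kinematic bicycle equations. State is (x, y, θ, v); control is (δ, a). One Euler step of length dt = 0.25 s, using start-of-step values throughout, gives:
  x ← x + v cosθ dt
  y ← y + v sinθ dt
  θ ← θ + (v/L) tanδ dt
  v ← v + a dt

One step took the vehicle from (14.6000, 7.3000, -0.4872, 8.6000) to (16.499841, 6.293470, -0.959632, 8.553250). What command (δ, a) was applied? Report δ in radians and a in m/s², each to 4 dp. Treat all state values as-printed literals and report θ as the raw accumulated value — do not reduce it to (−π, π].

a = (v'−v)/dt = (-0.046750)/0.25 = -0.1870
Δθ = θ'−θ = -0.472432;  (v·dt/L) = 8.6000·0.25/2.4 = 0.895833
tan δ = Δθ·L/(v·dt) = -0.527366  →  δ = -0.4853

δ = -0.4853, a = -0.1870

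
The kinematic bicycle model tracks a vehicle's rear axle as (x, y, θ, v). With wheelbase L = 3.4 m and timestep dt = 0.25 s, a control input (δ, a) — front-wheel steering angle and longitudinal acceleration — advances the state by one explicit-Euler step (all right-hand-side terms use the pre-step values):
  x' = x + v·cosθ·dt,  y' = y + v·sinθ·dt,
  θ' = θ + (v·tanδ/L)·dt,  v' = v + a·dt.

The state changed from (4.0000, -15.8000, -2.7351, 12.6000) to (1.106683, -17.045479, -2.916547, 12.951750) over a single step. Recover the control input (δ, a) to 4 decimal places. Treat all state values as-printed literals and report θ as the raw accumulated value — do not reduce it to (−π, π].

δ = -0.1934, a = 1.4070

a = (v'−v)/dt = (0.351750)/0.25 = 1.4070
Δθ = θ'−θ = -0.181447;  (v·dt/L) = 12.6000·0.25/3.4 = 0.926471
tan δ = Δθ·L/(v·dt) = -0.195848  →  δ = -0.1934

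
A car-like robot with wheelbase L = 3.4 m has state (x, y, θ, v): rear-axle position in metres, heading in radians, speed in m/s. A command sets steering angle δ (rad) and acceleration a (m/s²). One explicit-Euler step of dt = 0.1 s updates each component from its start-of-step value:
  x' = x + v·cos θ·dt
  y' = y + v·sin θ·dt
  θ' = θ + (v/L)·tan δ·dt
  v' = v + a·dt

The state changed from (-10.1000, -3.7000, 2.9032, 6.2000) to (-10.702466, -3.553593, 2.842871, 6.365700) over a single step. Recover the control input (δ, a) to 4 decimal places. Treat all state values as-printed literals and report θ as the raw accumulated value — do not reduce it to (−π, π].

δ = -0.3195, a = 1.6570

a = (v'−v)/dt = (0.165700)/0.1 = 1.6570
Δθ = θ'−θ = -0.060329;  (v·dt/L) = 6.2000·0.1/3.4 = 0.182353
tan δ = Δθ·L/(v·dt) = -0.330836  →  δ = -0.3195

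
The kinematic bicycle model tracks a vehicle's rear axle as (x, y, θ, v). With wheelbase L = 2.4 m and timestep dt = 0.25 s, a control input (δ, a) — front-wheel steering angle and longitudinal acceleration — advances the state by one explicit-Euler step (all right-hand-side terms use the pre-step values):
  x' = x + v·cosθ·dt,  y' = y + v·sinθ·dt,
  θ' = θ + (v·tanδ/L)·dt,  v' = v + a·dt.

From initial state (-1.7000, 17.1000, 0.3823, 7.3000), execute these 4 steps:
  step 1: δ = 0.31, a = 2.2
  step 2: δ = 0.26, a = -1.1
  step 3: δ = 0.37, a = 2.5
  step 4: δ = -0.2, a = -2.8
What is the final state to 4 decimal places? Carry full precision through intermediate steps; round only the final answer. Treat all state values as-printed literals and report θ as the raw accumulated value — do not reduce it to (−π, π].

(3.6814, 22.2157, 0.9763, 7.5000)

after step 1 (δ=0.31, a=2.2): (-0.006748, 17.780826, 0.625882, 7.850000)
after step 2 (δ=0.26, a=-1.1): (1.583753, 18.930483, 0.843410, 7.575000)
after step 3 (δ=0.37, a=2.5): (2.842944, 20.344954, 1.149459, 8.200000)
after step 4 (δ=-0.2, a=-2.8): (3.681356, 22.215666, 0.976311, 7.500000)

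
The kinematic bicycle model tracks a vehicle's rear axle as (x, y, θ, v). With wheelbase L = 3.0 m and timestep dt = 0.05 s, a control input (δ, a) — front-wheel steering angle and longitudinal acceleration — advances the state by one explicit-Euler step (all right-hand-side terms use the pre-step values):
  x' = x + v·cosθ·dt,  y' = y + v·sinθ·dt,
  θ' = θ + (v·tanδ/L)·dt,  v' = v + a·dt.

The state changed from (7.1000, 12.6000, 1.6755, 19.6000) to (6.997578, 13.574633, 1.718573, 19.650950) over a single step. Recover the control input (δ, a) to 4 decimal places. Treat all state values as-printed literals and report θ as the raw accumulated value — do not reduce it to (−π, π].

a = (v'−v)/dt = (0.050950)/0.05 = 1.0190
Δθ = θ'−θ = 0.043073;  (v·dt/L) = 19.6000·0.05/3.0 = 0.326667
tan δ = Δθ·L/(v·dt) = 0.131856  →  δ = 0.1311

δ = 0.1311, a = 1.0190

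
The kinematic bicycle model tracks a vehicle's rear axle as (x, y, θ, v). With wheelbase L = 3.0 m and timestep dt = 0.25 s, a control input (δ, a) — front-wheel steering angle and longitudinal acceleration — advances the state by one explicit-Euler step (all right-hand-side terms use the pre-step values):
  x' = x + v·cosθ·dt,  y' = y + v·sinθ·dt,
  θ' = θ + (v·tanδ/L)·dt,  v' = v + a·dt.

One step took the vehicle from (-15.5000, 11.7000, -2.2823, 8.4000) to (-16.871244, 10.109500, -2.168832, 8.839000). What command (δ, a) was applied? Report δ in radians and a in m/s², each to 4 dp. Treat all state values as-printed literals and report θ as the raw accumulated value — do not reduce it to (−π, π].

δ = 0.1607, a = 1.7560

a = (v'−v)/dt = (0.439000)/0.25 = 1.7560
Δθ = θ'−θ = 0.113468;  (v·dt/L) = 8.4000·0.25/3.0 = 0.700000
tan δ = Δθ·L/(v·dt) = 0.162097  →  δ = 0.1607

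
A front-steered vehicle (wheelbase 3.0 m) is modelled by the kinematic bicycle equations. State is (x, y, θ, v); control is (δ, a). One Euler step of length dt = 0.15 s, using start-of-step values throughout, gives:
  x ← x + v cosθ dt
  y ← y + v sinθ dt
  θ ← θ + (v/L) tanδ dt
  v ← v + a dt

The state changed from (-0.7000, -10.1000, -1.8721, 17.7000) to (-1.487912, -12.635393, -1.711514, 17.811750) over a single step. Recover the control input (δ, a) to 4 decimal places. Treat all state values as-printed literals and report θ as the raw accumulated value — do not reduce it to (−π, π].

a = (v'−v)/dt = (0.111750)/0.15 = 0.7450
Δθ = θ'−θ = 0.160586;  (v·dt/L) = 17.7000·0.15/3.0 = 0.885000
tan δ = Δθ·L/(v·dt) = 0.181453  →  δ = 0.1795

δ = 0.1795, a = 0.7450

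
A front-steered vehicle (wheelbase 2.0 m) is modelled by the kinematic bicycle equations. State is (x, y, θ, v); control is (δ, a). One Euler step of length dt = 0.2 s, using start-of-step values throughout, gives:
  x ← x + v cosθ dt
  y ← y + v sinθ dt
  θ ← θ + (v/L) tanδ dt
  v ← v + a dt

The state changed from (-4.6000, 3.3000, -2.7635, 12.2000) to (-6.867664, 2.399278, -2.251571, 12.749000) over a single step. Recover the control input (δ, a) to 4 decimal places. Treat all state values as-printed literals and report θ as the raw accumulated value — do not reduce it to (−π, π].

δ = 0.3973, a = 2.7450

a = (v'−v)/dt = (0.549000)/0.2 = 2.7450
Δθ = θ'−θ = 0.511929;  (v·dt/L) = 12.2000·0.2/2.0 = 1.220000
tan δ = Δθ·L/(v·dt) = 0.419614  →  δ = 0.3973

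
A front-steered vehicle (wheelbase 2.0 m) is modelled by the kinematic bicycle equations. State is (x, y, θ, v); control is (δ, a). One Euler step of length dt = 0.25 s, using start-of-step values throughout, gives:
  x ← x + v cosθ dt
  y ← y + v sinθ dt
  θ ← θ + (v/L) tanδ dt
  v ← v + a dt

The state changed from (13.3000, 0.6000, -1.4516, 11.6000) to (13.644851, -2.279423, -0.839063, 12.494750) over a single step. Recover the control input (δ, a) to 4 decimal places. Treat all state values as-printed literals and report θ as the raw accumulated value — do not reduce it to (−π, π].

δ = 0.3997, a = 3.5790

a = (v'−v)/dt = (0.894750)/0.25 = 3.5790
Δθ = θ'−θ = 0.612537;  (v·dt/L) = 11.6000·0.25/2.0 = 1.450000
tan δ = Δθ·L/(v·dt) = 0.422439  →  δ = 0.3997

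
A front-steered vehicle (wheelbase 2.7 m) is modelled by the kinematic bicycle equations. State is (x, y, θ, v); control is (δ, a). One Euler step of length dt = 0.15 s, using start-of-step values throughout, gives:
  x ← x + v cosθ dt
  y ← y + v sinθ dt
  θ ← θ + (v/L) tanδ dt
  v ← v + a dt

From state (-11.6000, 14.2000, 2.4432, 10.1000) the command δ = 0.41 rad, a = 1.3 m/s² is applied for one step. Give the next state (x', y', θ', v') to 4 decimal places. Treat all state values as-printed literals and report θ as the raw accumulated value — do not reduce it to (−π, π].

(-12.7603, 15.1741, 2.6871, 10.2950)

x' = -11.6000 + 10.1000·cos(2.4432)·0.15 = -12.7603
y' = 14.2000 + 10.1000·sin(2.4432)·0.15 = 15.1741
θ' = 2.4432 + (10.1000/2.7)·tan(0.41)·0.15 = 2.6871
v' = 10.1000 + 1.3000·0.15 = 10.2950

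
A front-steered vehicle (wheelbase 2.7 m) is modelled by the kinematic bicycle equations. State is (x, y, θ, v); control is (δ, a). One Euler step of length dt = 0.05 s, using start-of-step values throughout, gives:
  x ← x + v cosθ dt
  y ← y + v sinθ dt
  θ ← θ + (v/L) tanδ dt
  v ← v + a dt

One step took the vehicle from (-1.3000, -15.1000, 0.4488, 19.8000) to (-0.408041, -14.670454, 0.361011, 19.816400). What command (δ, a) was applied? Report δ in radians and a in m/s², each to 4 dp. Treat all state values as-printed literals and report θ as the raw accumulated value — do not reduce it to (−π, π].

δ = -0.2350, a = 0.3280

a = (v'−v)/dt = (0.016400)/0.05 = 0.3280
Δθ = θ'−θ = -0.087789;  (v·dt/L) = 19.8000·0.05/2.7 = 0.366667
tan δ = Δθ·L/(v·dt) = -0.239425  →  δ = -0.2350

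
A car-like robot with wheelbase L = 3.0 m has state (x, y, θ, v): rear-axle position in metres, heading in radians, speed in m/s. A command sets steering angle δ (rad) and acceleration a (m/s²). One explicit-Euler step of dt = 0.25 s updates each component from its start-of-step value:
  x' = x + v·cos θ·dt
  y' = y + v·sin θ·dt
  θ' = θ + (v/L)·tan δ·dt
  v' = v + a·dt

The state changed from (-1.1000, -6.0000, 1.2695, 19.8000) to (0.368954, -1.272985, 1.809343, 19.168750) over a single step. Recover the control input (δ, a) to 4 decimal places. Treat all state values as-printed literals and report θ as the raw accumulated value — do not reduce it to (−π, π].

a = (v'−v)/dt = (-0.631250)/0.25 = -2.5250
Δθ = θ'−θ = 0.539843;  (v·dt/L) = 19.8000·0.25/3.0 = 1.650000
tan δ = Δθ·L/(v·dt) = 0.327178  →  δ = 0.3162

δ = 0.3162, a = -2.5250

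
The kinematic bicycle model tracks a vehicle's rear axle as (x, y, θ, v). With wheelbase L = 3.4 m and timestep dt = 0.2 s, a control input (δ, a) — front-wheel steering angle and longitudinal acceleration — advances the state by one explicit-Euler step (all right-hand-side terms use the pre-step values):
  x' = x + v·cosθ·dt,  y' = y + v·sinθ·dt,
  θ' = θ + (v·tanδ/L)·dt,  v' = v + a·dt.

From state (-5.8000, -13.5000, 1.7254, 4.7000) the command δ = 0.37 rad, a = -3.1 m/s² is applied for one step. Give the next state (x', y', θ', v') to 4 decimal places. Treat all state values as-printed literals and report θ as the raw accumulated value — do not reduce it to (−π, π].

x' = -5.8000 + 4.7000·cos(1.7254)·0.2 = -5.9447
y' = -13.5000 + 4.7000·sin(1.7254)·0.2 = -12.5712
θ' = 1.7254 + (4.7000/3.4)·tan(0.37)·0.2 = 1.8326
v' = 4.7000 − 3.1000·0.2 = 4.0800

(-5.9447, -12.5712, 1.8326, 4.0800)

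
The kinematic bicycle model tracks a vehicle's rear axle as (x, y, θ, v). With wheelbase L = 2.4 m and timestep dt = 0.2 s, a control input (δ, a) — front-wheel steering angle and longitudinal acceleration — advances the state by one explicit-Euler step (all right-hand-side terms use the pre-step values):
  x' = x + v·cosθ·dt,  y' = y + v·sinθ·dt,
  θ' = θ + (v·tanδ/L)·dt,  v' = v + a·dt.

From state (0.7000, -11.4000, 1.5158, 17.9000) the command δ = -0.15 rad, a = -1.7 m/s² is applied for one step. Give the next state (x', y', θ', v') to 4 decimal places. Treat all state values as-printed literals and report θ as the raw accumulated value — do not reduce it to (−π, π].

x' = 0.7000 + 17.9000·cos(1.5158)·0.2 = 0.8968
y' = -11.4000 + 17.9000·sin(1.5158)·0.2 = -7.8254
θ' = 1.5158 + (17.9000/2.4)·tan(-0.15)·0.2 = 1.2904
v' = 17.9000 − 1.7000·0.2 = 17.5600

(0.8968, -7.8254, 1.2904, 17.5600)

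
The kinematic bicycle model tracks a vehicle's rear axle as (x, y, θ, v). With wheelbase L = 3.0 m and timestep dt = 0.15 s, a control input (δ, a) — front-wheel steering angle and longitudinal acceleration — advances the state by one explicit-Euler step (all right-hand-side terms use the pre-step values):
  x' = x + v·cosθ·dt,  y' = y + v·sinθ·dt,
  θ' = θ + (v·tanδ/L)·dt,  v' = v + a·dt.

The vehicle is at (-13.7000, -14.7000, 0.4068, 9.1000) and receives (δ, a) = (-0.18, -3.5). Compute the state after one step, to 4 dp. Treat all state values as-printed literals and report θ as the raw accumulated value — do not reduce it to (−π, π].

x' = -13.7000 + 9.1000·cos(0.4068)·0.15 = -12.4464
y' = -14.7000 + 9.1000·sin(0.4068)·0.15 = -14.1599
θ' = 0.4068 + (9.1000/3.0)·tan(-0.18)·0.15 = 0.3240
v' = 9.1000 − 3.5000·0.15 = 8.5750

(-12.4464, -14.1599, 0.3240, 8.5750)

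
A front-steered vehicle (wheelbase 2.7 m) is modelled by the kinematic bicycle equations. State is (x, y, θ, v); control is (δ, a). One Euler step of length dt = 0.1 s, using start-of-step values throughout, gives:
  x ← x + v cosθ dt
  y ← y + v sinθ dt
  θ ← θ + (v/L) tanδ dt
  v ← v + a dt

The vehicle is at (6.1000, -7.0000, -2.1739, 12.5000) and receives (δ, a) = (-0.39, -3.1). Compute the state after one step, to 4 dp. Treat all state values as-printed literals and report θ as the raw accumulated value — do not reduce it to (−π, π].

(5.3910, -8.0295, -2.3642, 12.1900)

x' = 6.1000 + 12.5000·cos(-2.1739)·0.1 = 5.3910
y' = -7.0000 + 12.5000·sin(-2.1739)·0.1 = -8.0295
θ' = -2.1739 + (12.5000/2.7)·tan(-0.39)·0.1 = -2.3642
v' = 12.5000 − 3.1000·0.1 = 12.1900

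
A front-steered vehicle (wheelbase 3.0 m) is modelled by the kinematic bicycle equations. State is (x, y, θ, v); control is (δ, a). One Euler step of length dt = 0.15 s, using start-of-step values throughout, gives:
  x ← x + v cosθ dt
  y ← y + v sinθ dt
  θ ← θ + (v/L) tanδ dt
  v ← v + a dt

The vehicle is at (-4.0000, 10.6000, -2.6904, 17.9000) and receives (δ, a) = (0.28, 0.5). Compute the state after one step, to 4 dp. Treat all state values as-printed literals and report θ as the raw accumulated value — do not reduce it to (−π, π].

x' = -4.0000 + 17.9000·cos(-2.6904)·0.15 = -6.4163
y' = 10.6000 + 17.9000·sin(-2.6904)·0.15 = 9.4292
θ' = -2.6904 + (17.9000/3.0)·tan(0.28)·0.15 = -2.4330
v' = 17.9000 + 0.5000·0.15 = 17.9750

(-6.4163, 9.4292, -2.4330, 17.9750)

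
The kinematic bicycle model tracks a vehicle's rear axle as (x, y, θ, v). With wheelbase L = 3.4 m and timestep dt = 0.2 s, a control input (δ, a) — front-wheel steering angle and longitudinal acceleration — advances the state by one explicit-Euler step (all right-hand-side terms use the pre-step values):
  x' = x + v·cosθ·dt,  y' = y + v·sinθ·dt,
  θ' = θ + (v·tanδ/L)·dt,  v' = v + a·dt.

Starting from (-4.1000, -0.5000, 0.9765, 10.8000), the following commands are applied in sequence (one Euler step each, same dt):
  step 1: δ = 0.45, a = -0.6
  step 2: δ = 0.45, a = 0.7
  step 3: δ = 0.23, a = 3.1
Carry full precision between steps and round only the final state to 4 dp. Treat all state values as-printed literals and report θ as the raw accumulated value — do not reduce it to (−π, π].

after step 1 (δ=0.45, a=-0.6): (-2.890560, 1.289652, 1.283382, 10.680000)
after step 2 (δ=0.45, a=0.7): (-2.285061, 3.338034, 1.586854, 10.820000)
after step 3 (δ=0.23, a=3.1): (-2.319809, 5.501755, 1.735880, 11.440000)

(-2.3198, 5.5018, 1.7359, 11.4400)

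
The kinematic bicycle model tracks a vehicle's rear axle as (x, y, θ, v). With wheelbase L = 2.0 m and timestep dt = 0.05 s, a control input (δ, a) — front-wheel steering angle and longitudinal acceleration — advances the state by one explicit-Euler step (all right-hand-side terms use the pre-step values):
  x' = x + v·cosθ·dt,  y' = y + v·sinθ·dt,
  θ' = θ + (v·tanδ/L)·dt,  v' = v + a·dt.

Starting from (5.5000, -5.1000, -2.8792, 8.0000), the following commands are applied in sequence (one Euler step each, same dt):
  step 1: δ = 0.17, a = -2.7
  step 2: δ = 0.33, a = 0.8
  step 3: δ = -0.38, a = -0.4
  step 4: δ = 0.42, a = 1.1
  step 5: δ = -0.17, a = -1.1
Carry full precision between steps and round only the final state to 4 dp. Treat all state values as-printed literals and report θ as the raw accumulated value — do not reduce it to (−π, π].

after step 1 (δ=0.17, a=-2.7): (5.113691, -5.203757, -2.844869, 7.865000)
after step 2 (δ=0.33, a=0.8): (4.737626, -5.318739, -2.777520, 7.905000)
after step 3 (δ=-0.38, a=-0.4): (4.368283, -5.459481, -2.856454, 7.885000)
after step 4 (δ=0.42, a=1.1): (3.989952, -5.570380, -2.768423, 7.940000)
after step 5 (δ=-0.17, a=-1.1): (3.620275, -5.715113, -2.802497, 7.885000)

(3.6203, -5.7151, -2.8025, 7.8850)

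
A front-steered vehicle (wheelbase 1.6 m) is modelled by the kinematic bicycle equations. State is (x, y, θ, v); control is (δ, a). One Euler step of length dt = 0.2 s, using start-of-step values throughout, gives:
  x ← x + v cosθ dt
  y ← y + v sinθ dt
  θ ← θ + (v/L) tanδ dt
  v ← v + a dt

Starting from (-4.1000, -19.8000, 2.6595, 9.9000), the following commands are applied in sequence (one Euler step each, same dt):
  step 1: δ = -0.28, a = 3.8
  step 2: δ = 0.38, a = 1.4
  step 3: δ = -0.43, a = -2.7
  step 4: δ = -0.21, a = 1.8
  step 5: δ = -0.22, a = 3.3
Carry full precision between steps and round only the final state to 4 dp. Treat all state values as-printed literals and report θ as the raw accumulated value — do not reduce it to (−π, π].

(-11.3656, -12.9544, 1.6309, 11.4200)

after step 1 (δ=-0.28, a=3.8): (-5.854333, -18.882004, 2.303652, 10.660000)
after step 2 (δ=0.38, a=1.4): (-7.280629, -17.297358, 2.835869, 10.940000)
after step 3 (δ=-0.43, a=-2.7): (-9.367170, -16.638806, 2.208705, 10.400000)
after step 4 (δ=-0.21, a=1.8): (-10.605844, -14.967853, 1.931620, 10.760000)
after step 5 (δ=-0.22, a=3.3): (-11.365596, -12.954428, 1.630851, 11.420000)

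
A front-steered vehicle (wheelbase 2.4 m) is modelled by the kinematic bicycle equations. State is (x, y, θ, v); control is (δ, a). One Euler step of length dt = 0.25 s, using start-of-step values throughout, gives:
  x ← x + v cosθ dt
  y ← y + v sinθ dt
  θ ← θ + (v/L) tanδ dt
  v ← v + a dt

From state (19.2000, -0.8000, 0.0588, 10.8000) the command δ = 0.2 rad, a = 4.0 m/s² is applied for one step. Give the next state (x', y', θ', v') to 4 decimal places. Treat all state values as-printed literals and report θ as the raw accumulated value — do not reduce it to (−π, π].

x' = 19.2000 + 10.8000·cos(0.0588)·0.25 = 21.8953
y' = -0.8000 + 10.8000·sin(0.0588)·0.25 = -0.6413
θ' = 0.0588 + (10.8000/2.4)·tan(0.2)·0.25 = 0.2868
v' = 10.8000 + 4.0000·0.25 = 11.8000

(21.8953, -0.6413, 0.2868, 11.8000)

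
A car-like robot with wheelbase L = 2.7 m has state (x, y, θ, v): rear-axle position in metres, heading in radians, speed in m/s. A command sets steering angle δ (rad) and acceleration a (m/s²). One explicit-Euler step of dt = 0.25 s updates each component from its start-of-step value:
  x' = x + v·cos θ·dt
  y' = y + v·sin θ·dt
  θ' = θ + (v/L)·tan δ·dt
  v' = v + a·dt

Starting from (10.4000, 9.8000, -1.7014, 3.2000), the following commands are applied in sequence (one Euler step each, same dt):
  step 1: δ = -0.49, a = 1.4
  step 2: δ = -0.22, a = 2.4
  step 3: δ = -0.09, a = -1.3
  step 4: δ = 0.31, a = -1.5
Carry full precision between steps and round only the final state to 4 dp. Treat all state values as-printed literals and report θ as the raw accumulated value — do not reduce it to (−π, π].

after step 1 (δ=-0.49, a=1.4): (10.295814, 9.006813, -1.859441, 3.550000)
after step 2 (δ=-0.22, a=2.4): (10.043184, 8.156029, -1.932945, 4.150000)
after step 3 (δ=-0.09, a=-1.3): (9.675614, 7.185823, -1.967622, 3.825000)
after step 4 (δ=0.31, a=-1.5): (9.306030, 6.303881, -1.854173, 3.450000)

(9.3060, 6.3039, -1.8542, 3.4500)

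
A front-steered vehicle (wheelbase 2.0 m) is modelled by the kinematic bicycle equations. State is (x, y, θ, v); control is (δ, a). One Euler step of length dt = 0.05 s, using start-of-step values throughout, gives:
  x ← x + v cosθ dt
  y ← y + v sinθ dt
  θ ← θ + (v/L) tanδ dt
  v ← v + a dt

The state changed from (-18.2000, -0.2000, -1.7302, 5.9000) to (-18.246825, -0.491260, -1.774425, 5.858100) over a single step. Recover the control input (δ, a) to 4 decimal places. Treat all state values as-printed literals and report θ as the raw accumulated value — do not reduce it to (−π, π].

a = (v'−v)/dt = (-0.041900)/0.05 = -0.8380
Δθ = θ'−θ = -0.044225;  (v·dt/L) = 5.9000·0.05/2.0 = 0.147500
tan δ = Δθ·L/(v·dt) = -0.299831  →  δ = -0.2913

δ = -0.2913, a = -0.8380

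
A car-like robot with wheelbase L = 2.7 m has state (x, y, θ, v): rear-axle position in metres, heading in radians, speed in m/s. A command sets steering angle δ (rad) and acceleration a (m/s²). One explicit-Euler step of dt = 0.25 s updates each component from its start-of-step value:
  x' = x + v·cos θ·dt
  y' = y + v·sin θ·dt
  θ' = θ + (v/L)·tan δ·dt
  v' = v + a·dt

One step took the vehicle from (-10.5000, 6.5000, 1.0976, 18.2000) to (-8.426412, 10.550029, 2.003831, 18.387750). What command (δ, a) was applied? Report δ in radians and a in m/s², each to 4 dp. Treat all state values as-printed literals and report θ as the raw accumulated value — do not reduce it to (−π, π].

δ = 0.4934, a = 0.7510

a = (v'−v)/dt = (0.187750)/0.25 = 0.7510
Δθ = θ'−θ = 0.906231;  (v·dt/L) = 18.2000·0.25/2.7 = 1.685185
tan δ = Δθ·L/(v·dt) = 0.537763  →  δ = 0.4934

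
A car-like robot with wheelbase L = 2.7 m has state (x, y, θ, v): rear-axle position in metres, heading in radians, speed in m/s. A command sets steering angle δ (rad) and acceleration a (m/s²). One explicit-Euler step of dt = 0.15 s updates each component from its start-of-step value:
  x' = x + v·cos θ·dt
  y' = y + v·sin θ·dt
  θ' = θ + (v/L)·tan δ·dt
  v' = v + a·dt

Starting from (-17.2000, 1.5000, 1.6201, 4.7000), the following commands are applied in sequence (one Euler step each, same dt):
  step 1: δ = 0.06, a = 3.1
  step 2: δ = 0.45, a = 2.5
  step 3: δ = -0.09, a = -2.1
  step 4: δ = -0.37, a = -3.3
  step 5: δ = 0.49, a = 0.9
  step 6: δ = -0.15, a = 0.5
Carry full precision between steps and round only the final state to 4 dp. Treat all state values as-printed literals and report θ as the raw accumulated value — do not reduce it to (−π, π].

(-17.7824, 5.9855, 1.7333, 4.9400)

after step 1 (δ=0.06, a=3.1): (-17.234745, 2.204143, 1.635785, 5.165000)
after step 2 (δ=0.45, a=2.5): (-17.285060, 2.977258, 1.774395, 5.540000)
after step 3 (δ=-0.09, a=-2.1): (-17.453084, 3.791094, 1.746620, 5.225000)
after step 4 (δ=-0.37, a=-3.3): (-17.590178, 4.562760, 1.634032, 4.730000)
after step 5 (δ=0.49, a=0.9): (-17.635014, 5.270842, 1.774195, 4.865000)
after step 6 (δ=-0.15, a=0.5): (-17.782422, 5.985549, 1.733346, 4.940000)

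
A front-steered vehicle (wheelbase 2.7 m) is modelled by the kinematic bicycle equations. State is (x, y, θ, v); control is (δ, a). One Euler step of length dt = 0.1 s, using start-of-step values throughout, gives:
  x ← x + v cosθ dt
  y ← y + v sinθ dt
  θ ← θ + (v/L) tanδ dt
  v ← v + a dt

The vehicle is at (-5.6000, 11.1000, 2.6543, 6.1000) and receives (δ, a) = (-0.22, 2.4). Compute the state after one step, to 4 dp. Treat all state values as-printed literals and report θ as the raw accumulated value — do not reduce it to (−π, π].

(-6.1390, 11.3856, 2.6038, 6.3400)

x' = -5.6000 + 6.1000·cos(2.6543)·0.1 = -6.1390
y' = 11.1000 + 6.1000·sin(2.6543)·0.1 = 11.3856
θ' = 2.6543 + (6.1000/2.7)·tan(-0.22)·0.1 = 2.6038
v' = 6.1000 + 2.4000·0.1 = 6.3400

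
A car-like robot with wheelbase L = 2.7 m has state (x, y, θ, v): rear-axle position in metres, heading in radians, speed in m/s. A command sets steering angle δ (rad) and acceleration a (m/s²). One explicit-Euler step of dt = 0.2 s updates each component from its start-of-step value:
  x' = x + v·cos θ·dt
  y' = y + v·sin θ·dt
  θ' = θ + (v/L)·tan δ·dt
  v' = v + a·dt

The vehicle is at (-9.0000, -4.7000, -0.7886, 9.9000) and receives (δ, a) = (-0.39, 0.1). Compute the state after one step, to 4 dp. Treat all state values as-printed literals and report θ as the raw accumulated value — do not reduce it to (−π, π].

(-7.6044, -6.1045, -1.0900, 9.9200)

x' = -9.0000 + 9.9000·cos(-0.7886)·0.2 = -7.6044
y' = -4.7000 + 9.9000·sin(-0.7886)·0.2 = -6.1045
θ' = -0.7886 + (9.9000/2.7)·tan(-0.39)·0.2 = -1.0900
v' = 9.9000 + 0.1000·0.2 = 9.9200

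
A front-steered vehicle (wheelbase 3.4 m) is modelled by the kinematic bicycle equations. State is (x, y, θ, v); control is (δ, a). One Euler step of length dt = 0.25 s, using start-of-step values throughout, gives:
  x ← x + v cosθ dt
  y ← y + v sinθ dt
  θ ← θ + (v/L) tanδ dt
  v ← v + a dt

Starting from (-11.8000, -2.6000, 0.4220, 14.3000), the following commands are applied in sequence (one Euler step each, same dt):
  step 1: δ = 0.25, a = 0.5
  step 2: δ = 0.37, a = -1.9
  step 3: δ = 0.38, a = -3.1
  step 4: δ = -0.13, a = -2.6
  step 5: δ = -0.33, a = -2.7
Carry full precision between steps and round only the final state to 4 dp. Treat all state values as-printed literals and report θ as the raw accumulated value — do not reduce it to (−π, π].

(-3.4087, 10.6375, 1.0695, 11.8500)

after step 1 (δ=0.25, a=0.5): (-8.538629, -1.135731, 0.690485, 14.425000)
after step 2 (δ=0.37, a=-1.9): (-5.758436, 1.161129, 1.101876, 13.950000)
after step 3 (δ=0.38, a=-3.1): (-4.182353, 4.272177, 1.511568, 13.175000)
after step 4 (δ=-0.13, a=-2.6): (-3.987384, 7.560151, 1.384916, 12.525000)
after step 5 (δ=-0.33, a=-2.7): (-3.408692, 10.637462, 1.069466, 11.850000)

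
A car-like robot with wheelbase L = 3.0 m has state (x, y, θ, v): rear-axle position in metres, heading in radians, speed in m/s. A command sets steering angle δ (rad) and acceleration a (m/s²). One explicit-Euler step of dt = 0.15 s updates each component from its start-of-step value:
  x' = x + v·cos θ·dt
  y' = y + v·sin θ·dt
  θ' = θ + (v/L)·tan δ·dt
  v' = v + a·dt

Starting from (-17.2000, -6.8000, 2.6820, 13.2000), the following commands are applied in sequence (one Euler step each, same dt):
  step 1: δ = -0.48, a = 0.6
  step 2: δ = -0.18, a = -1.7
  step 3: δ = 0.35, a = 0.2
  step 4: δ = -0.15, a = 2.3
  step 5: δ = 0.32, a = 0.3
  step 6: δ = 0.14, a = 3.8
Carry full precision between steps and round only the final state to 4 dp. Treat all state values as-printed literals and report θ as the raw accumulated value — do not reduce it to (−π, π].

after step 1 (δ=-0.48, a=0.6): (-18.974542, -5.921706, 2.338397, 13.290000)
after step 2 (δ=-0.18, a=-1.7): (-20.358849, -4.487225, 2.217478, 13.035000)
after step 3 (δ=0.35, a=0.2): (-21.536969, -2.926764, 2.455385, 13.065000)
after step 4 (δ=-0.15, a=2.3): (-23.053138, -1.685052, 2.356656, 13.410000)
after step 5 (δ=0.32, a=0.3): (-24.476140, -0.263364, 2.578853, 13.455000)
after step 6 (δ=0.14, a=3.8): (-26.183170, 0.813384, 2.673658, 14.025000)

(-26.1832, 0.8134, 2.6737, 14.0250)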